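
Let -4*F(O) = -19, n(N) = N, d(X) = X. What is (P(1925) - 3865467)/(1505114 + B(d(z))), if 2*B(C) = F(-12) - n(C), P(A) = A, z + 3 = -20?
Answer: -30908336/12041023 ≈ -2.5669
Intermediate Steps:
z = -23 (z = -3 - 20 = -23)
F(O) = 19/4 (F(O) = -1/4*(-19) = 19/4)
B(C) = 19/8 - C/2 (B(C) = (19/4 - C)/2 = 19/8 - C/2)
(P(1925) - 3865467)/(1505114 + B(d(z))) = (1925 - 3865467)/(1505114 + (19/8 - 1/2*(-23))) = -3863542/(1505114 + (19/8 + 23/2)) = -3863542/(1505114 + 111/8) = -3863542/12041023/8 = -3863542*8/12041023 = -30908336/12041023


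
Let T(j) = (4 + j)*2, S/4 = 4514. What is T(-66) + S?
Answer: 17932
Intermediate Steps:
S = 18056 (S = 4*4514 = 18056)
T(j) = 8 + 2*j
T(-66) + S = (8 + 2*(-66)) + 18056 = (8 - 132) + 18056 = -124 + 18056 = 17932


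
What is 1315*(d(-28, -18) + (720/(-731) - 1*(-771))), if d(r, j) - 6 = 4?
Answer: 749801165/731 ≈ 1.0257e+6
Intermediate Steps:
d(r, j) = 10 (d(r, j) = 6 + 4 = 10)
1315*(d(-28, -18) + (720/(-731) - 1*(-771))) = 1315*(10 + (720/(-731) - 1*(-771))) = 1315*(10 + (720*(-1/731) + 771)) = 1315*(10 + (-720/731 + 771)) = 1315*(10 + 562881/731) = 1315*(570191/731) = 749801165/731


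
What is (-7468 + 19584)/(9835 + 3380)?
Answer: 12116/13215 ≈ 0.91684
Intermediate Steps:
(-7468 + 19584)/(9835 + 3380) = 12116/13215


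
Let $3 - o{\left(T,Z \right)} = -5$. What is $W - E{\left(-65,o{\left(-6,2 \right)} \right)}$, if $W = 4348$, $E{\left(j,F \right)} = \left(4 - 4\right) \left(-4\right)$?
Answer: $4348$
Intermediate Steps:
$o{\left(T,Z \right)} = 8$ ($o{\left(T,Z \right)} = 3 - -5 = 3 + 5 = 8$)
$E{\left(j,F \right)} = 0$ ($E{\left(j,F \right)} = 0 \left(-4\right) = 0$)
$W - E{\left(-65,o{\left(-6,2 \right)} \right)} = 4348 - 0 = 4348 + 0 = 4348$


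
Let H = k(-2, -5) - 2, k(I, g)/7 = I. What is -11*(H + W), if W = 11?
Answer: 55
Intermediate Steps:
k(I, g) = 7*I
H = -16 (H = 7*(-2) - 2 = -14 - 2 = -16)
-11*(H + W) = -11*(-16 + 11) = -11*(-5) = 55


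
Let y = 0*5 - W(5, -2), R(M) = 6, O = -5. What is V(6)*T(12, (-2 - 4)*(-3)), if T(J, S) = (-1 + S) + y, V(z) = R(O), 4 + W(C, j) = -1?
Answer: 132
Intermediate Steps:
W(C, j) = -5 (W(C, j) = -4 - 1 = -5)
y = 5 (y = 0*5 - 1*(-5) = 0 + 5 = 5)
V(z) = 6
T(J, S) = 4 + S (T(J, S) = (-1 + S) + 5 = 4 + S)
V(6)*T(12, (-2 - 4)*(-3)) = 6*(4 + (-2 - 4)*(-3)) = 6*(4 - 6*(-3)) = 6*(4 + 18) = 6*22 = 132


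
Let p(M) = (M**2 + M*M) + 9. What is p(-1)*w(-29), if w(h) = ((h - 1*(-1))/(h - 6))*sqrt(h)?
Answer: 44*I*sqrt(29)/5 ≈ 47.389*I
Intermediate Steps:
w(h) = sqrt(h)*(1 + h)/(-6 + h) (w(h) = ((h + 1)/(-6 + h))*sqrt(h) = ((1 + h)/(-6 + h))*sqrt(h) = sqrt(h)*(1 + h)/(-6 + h))
p(M) = 9 + 2*M**2 (p(M) = (M**2 + M**2) + 9 = 2*M**2 + 9 = 9 + 2*M**2)
p(-1)*w(-29) = (9 + 2*(-1)**2)*(sqrt(-29)*(1 - 29)/(-6 - 29)) = (9 + 2*1)*((I*sqrt(29))*(-28)/(-35)) = (9 + 2)*((I*sqrt(29))*(-1/35)*(-28)) = 11*(4*I*sqrt(29)/5) = 44*I*sqrt(29)/5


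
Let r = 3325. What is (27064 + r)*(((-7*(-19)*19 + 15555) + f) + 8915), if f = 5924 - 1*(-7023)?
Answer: 1213858216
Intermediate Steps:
f = 12947 (f = 5924 + 7023 = 12947)
(27064 + r)*(((-7*(-19)*19 + 15555) + f) + 8915) = (27064 + 3325)*(((-7*(-19)*19 + 15555) + 12947) + 8915) = 30389*(((133*19 + 15555) + 12947) + 8915) = 30389*(((2527 + 15555) + 12947) + 8915) = 30389*((18082 + 12947) + 8915) = 30389*(31029 + 8915) = 30389*39944 = 1213858216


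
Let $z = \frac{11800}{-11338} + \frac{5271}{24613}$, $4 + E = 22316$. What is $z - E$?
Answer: $- \frac{3113333171665}{139531097} \approx -22313.0$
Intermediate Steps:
$E = 22312$ ($E = -4 + 22316 = 22312$)
$z = - \frac{115335401}{139531097}$ ($z = 11800 \left(- \frac{1}{11338}\right) + 5271 \cdot \frac{1}{24613} = - \frac{5900}{5669} + \frac{5271}{24613} = - \frac{115335401}{139531097} \approx -0.82659$)
$z - E = - \frac{115335401}{139531097} - 22312 = - \frac{3113333171665}{139531097}$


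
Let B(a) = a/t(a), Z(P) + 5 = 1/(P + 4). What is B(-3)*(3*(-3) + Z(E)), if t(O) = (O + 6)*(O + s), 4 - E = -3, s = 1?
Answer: -153/22 ≈ -6.9545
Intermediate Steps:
E = 7 (E = 4 - 1*(-3) = 4 + 3 = 7)
Z(P) = -5 + 1/(4 + P) (Z(P) = -5 + 1/(P + 4) = -5 + 1/(4 + P))
t(O) = (1 + O)*(6 + O) (t(O) = (O + 6)*(O + 1) = (6 + O)*(1 + O) = (1 + O)*(6 + O))
B(a) = a/(6 + a² + 7*a)
B(-3)*(3*(-3) + Z(E)) = (-3/(6 + (-3)² + 7*(-3)))*(3*(-3) + (-19 - 5*7)/(4 + 7)) = (-3/(6 + 9 - 21))*(-9 + (-19 - 35)/11) = (-3/(-6))*(-9 + (1/11)*(-54)) = (-3*(-⅙))*(-9 - 54/11) = (½)*(-153/11) = -153/22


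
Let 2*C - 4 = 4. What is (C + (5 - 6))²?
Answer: 9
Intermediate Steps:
C = 4 (C = 2 + (½)*4 = 2 + 2 = 4)
(C + (5 - 6))² = (4 + (5 - 6))² = (4 - 1)² = 3² = 9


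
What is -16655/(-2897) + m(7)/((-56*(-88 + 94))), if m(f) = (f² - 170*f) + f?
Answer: 211459/23176 ≈ 9.1241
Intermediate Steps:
m(f) = f² - 169*f
-16655/(-2897) + m(7)/((-56*(-88 + 94))) = -16655/(-2897) + (7*(-169 + 7))/((-56*(-88 + 94))) = -16655*(-1/2897) + (7*(-162))/((-56*6)) = 16655/2897 - 1134/(-336) = 16655/2897 - 1134*(-1/336) = 16655/2897 + 27/8 = 211459/23176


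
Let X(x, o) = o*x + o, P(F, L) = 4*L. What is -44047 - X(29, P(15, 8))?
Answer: -45007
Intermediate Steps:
X(x, o) = o + o*x
-44047 - X(29, P(15, 8)) = -44047 - 4*8*(1 + 29) = -44047 - 32*30 = -44047 - 1*960 = -44047 - 960 = -45007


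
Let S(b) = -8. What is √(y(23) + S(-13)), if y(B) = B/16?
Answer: I*√105/4 ≈ 2.5617*I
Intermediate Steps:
y(B) = B/16 (y(B) = B*(1/16) = B/16)
√(y(23) + S(-13)) = √((1/16)*23 - 8) = √(23/16 - 8) = √(-105/16) = I*√105/4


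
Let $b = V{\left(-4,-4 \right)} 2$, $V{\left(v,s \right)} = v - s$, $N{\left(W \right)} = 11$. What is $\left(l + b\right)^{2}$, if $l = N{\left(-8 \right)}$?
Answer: $121$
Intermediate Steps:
$l = 11$
$b = 0$ ($b = \left(-4 - -4\right) 2 = \left(-4 + 4\right) 2 = 0 \cdot 2 = 0$)
$\left(l + b\right)^{2} = \left(11 + 0\right)^{2} = 11^{2} = 121$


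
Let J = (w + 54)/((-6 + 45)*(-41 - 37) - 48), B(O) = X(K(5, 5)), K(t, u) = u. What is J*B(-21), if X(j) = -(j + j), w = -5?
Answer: 49/309 ≈ 0.15858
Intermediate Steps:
X(j) = -2*j
B(O) = -10 (B(O) = -2*5 = -10)
J = -49/3090 (J = (-5 + 54)/((-6 + 45)*(-41 - 37) - 48) = 49/(39*(-78) - 48) = 49/(-3042 - 48) = 49/(-3090) = 49*(-1/3090) = -49/3090 ≈ -0.015858)
J*B(-21) = -49/3090*(-10) = 49/309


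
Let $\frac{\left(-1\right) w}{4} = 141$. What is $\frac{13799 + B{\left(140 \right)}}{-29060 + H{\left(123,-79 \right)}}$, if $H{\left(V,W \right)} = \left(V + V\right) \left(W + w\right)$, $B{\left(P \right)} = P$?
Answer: $- \frac{13939}{187238} \approx -0.074445$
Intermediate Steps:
$w = -564$ ($w = \left(-4\right) 141 = -564$)
$H{\left(V,W \right)} = 2 V \left(-564 + W\right)$ ($H{\left(V,W \right)} = \left(V + V\right) \left(W - 564\right) = 2 V \left(-564 + W\right)$)
$\frac{13799 + B{\left(140 \right)}}{-29060 + H{\left(123,-79 \right)}} = \frac{13799 + 140}{-29060 + 2 \cdot 123 \left(-564 - 79\right)} = \frac{13939}{-29060 + 2 \cdot 123 \left(-643\right)} = \frac{13939}{-29060 - 158178} = \frac{13939}{-187238} = 13939 \left(- \frac{1}{187238}\right) = - \frac{13939}{187238}$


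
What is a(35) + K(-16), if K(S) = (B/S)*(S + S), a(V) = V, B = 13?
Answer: 61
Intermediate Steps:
K(S) = 26 (K(S) = (13/S)*(S + S) = (13/S)*(2*S) = 26)
a(35) + K(-16) = 35 + 26 = 61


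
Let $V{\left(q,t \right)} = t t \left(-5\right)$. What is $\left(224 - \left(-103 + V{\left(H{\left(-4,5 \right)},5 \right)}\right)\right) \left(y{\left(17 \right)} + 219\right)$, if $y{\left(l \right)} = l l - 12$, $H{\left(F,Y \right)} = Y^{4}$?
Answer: $224192$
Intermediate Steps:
$V{\left(q,t \right)} = - 5 t^{2}$ ($V{\left(q,t \right)} = t^{2} \left(-5\right) = - 5 t^{2}$)
$y{\left(l \right)} = -12 + l^{2}$ ($y{\left(l \right)} = l^{2} - 12 = -12 + l^{2}$)
$\left(224 - \left(-103 + V{\left(H{\left(-4,5 \right)},5 \right)}\right)\right) \left(y{\left(17 \right)} + 219\right) = \left(224 - \left(-103 - 5 \cdot 5^{2}\right)\right) \left(\left(-12 + 17^{2}\right) + 219\right) = \left(224 - \left(-103 - 125\right)\right) \left(\left(-12 + 289\right) + 219\right) = \left(224 + \left(103 - -125\right)\right) \left(277 + 219\right) = \left(224 + \left(103 + 125\right)\right) 496 = \left(224 + 228\right) 496 = 452 \cdot 496 = 224192$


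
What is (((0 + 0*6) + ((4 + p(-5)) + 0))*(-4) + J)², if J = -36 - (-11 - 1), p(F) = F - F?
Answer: 1600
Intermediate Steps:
p(F) = 0
J = -24 (J = -36 - 1*(-12) = -36 + 12 = -24)
(((0 + 0*6) + ((4 + p(-5)) + 0))*(-4) + J)² = (((0 + 0*6) + ((4 + 0) + 0))*(-4) - 24)² = (((0 + 0) + (4 + 0))*(-4) - 24)² = ((0 + 4)*(-4) - 24)² = (4*(-4) - 24)² = (-16 - 24)² = (-40)² = 1600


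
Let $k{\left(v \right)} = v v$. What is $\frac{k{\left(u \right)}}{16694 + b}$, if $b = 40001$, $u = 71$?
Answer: $\frac{5041}{56695} \approx 0.088914$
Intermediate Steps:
$k{\left(v \right)} = v^{2}$
$\frac{k{\left(u \right)}}{16694 + b} = \frac{71^{2}}{16694 + 40001} = \frac{5041}{56695}$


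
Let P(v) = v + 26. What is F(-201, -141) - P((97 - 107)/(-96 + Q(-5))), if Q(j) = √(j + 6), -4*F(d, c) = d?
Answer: 1835/76 ≈ 24.145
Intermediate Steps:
F(d, c) = -d/4
Q(j) = √(6 + j)
P(v) = 26 + v
F(-201, -141) - P((97 - 107)/(-96 + Q(-5))) = -¼*(-201) - (26 + (97 - 107)/(-96 + √(6 - 5))) = 201/4 - (26 - 10/(-96 + √1)) = 201/4 - (26 - 10/(-96 + 1)) = 201/4 - (26 - 10/(-95)) = 201/4 - (26 - 10*(-1/95)) = 201/4 - (26 + 2/19) = 201/4 - 1*496/19 = 201/4 - 496/19 = 1835/76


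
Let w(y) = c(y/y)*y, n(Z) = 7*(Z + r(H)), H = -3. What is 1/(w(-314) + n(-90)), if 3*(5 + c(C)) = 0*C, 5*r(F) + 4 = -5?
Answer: 5/4637 ≈ 0.0010783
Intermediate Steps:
r(F) = -9/5 (r(F) = -⅘ + (⅕)*(-5) = -⅘ - 1 = -9/5)
n(Z) = -63/5 + 7*Z (n(Z) = 7*(Z - 9/5) = 7*(-9/5 + Z) = -63/5 + 7*Z)
c(C) = -5 (c(C) = -5 + (0*C)/3 = -5 + (⅓)*0 = -5 + 0 = -5)
w(y) = -5*y
1/(w(-314) + n(-90)) = 1/(-5*(-314) + (-63/5 + 7*(-90))) = 1/(1570 + (-63/5 - 630)) = 1/(1570 - 3213/5) = 1/(4637/5) = 5/4637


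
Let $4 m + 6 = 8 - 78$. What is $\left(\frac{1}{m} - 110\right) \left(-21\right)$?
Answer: $\frac{43911}{19} \approx 2311.1$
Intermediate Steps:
$m = -19$ ($m = - \frac{3}{2} + \frac{8 - 78}{4} = - \frac{3}{2} + \frac{1}{4} \left(-70\right) = - \frac{3}{2} - \frac{35}{2} = -19$)
$\left(\frac{1}{m} - 110\right) \left(-21\right) = \left(\frac{1}{-19} - 110\right) \left(-21\right) = \left(- \frac{1}{19} - 110\right) \left(-21\right) = \left(- \frac{2091}{19}\right) \left(-21\right) = \frac{43911}{19}$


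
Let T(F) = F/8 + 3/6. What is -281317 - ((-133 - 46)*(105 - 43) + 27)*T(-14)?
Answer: -1180623/4 ≈ -2.9516e+5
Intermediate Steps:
T(F) = ½ + F/8 (T(F) = F*(⅛) + 3*(⅙) = F/8 + ½ = ½ + F/8)
-281317 - ((-133 - 46)*(105 - 43) + 27)*T(-14) = -281317 - ((-133 - 46)*(105 - 43) + 27)*(½ + (⅛)*(-14)) = -281317 - (-179*62 + 27)*(½ - 7/4) = -281317 - (-11098 + 27)*(-5)/4 = -281317 - (-11071)*(-5)/4 = -281317 - 1*55355/4 = -281317 - 55355/4 = -1180623/4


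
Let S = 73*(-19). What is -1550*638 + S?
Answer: -990287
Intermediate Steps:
S = -1387
-1550*638 + S = -1550*638 - 1387 = -988900 - 1387 = -990287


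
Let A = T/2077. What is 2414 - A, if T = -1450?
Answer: 5015328/2077 ≈ 2414.7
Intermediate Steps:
A = -1450/2077 ≈ -0.69812
2414 - A = 2414 - 1*(-1450/2077) = 2414 + 1450/2077 = 5015328/2077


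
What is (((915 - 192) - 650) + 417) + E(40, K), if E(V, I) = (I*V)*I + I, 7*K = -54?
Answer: 140272/49 ≈ 2862.7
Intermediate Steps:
K = -54/7 (K = (⅐)*(-54) = -54/7 ≈ -7.7143)
E(V, I) = I + V*I² (E(V, I) = V*I² + I = I + V*I²)
(((915 - 192) - 650) + 417) + E(40, K) = (((915 - 192) - 650) + 417) - 54*(1 - 54/7*40)/7 = ((723 - 650) + 417) - 54*(1 - 2160/7)/7 = (73 + 417) - 54/7*(-2153/7) = 490 + 116262/49 = 140272/49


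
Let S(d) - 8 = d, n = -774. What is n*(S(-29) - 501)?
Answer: 404028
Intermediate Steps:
S(d) = 8 + d
n*(S(-29) - 501) = -774*((8 - 29) - 501) = -774*(-21 - 501) = -774*(-522) = 404028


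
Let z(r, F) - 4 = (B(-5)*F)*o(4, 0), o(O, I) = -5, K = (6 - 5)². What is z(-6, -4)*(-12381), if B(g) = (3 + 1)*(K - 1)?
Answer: -49524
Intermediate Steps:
K = 1 (K = 1² = 1)
B(g) = 0 (B(g) = (3 + 1)*(1 - 1) = 4*0 = 0)
z(r, F) = 4 (z(r, F) = 4 + (0*F)*(-5) = 4 + 0*(-5) = 4 + 0 = 4)
z(-6, -4)*(-12381) = 4*(-12381) = -49524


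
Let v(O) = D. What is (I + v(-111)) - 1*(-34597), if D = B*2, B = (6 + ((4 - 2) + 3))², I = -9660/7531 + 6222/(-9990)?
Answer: 436826333938/12539115 ≈ 34837.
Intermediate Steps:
I = -23893547/12539115 (I = -9660*1/7531 + 6222*(-1/9990) = -9660/7531 - 1037/1665 = -23893547/12539115 ≈ -1.9055)
B = 121 (B = (6 + (2 + 3))² = (6 + 5)² = 11² = 121)
D = 242 (D = 121*2 = 242)
v(O) = 242
(I + v(-111)) - 1*(-34597) = (-23893547/12539115 + 242) - 1*(-34597) = 3010572283/12539115 + 34597 = 436826333938/12539115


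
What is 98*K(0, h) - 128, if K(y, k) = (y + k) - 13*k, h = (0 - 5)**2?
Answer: -29528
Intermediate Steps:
h = 25 (h = (-5)**2 = 25)
K(y, k) = y - 12*k (K(y, k) = (k + y) - 13*k = y - 12*k)
98*K(0, h) - 128 = 98*(0 - 12*25) - 128 = 98*(0 - 300) - 128 = 98*(-300) - 128 = -29400 - 128 = -29528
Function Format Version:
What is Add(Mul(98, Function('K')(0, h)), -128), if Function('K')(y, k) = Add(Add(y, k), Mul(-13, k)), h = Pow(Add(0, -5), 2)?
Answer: -29528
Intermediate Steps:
h = 25 (h = Pow(-5, 2) = 25)
Function('K')(y, k) = Add(y, Mul(-12, k)) (Function('K')(y, k) = Add(Add(k, y), Mul(-13, k)) = Add(y, Mul(-12, k)))
Add(Mul(98, Function('K')(0, h)), -128) = Add(Mul(98, Add(0, Mul(-12, 25))), -128) = Add(Mul(98, Add(0, -300)), -128) = Add(Mul(98, -300), -128) = Add(-29400, -128) = -29528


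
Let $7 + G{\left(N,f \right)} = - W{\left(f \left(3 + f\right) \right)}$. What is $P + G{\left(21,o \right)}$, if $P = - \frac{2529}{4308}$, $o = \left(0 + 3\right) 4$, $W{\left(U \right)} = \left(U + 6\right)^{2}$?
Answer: $- \frac{49690751}{1436} \approx -34604.0$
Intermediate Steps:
$W{\left(U \right)} = \left(6 + U\right)^{2}$
$o = 12$ ($o = 3 \cdot 4 = 12$)
$G{\left(N,f \right)} = -7 - \left(6 + f \left(3 + f\right)\right)^{2}$
$P = - \frac{843}{1436}$ ($P = \left(-2529\right) \frac{1}{4308} = - \frac{843}{1436} \approx -0.58705$)
$P + G{\left(21,o \right)} = - \frac{843}{1436} - \left(7 + \left(6 + 12 \left(3 + 12\right)\right)^{2}\right) = - \frac{843}{1436} - \left(7 + \left(6 + 12 \cdot 15\right)^{2}\right) = - \frac{843}{1436} - \left(7 + \left(6 + 180\right)^{2}\right) = - \frac{843}{1436} - 34603 = - \frac{49690751}{1436}$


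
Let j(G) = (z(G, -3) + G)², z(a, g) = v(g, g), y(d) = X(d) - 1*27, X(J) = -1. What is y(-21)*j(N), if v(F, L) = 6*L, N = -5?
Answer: -14812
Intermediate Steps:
y(d) = -28 (y(d) = -1 - 1*27 = -1 - 27 = -28)
z(a, g) = 6*g
j(G) = (-18 + G)² (j(G) = (6*(-3) + G)² = (-18 + G)²)
y(-21)*j(N) = -28*(-18 - 5)² = -28*(-23)² = -28*529 = -14812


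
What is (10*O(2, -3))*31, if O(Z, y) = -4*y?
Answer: 3720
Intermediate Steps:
(10*O(2, -3))*31 = (10*(-4*(-3)))*31 = (10*12)*31 = 120*31 = 3720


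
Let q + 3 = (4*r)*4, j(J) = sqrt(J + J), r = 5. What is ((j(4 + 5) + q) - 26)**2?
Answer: 2619 + 306*sqrt(2) ≈ 3051.8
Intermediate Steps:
j(J) = sqrt(2)*sqrt(J) (j(J) = sqrt(2*J) = sqrt(2)*sqrt(J))
q = 77 (q = -3 + (4*5)*4 = -3 + 20*4 = -3 + 80 = 77)
((j(4 + 5) + q) - 26)**2 = ((sqrt(2)*sqrt(4 + 5) + 77) - 26)**2 = ((sqrt(2)*sqrt(9) + 77) - 26)**2 = ((sqrt(2)*3 + 77) - 26)**2 = ((3*sqrt(2) + 77) - 26)**2 = ((77 + 3*sqrt(2)) - 26)**2 = (51 + 3*sqrt(2))**2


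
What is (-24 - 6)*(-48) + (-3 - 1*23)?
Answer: 1414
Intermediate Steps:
(-24 - 6)*(-48) + (-3 - 1*23) = -30*(-48) + (-3 - 23) = 1440 - 26 = 1414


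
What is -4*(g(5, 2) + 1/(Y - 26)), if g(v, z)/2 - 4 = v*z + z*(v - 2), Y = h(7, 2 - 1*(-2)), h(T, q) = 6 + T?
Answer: -2076/13 ≈ -159.69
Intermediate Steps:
Y = 13 (Y = 6 + 7 = 13)
g(v, z) = 8 + 2*v*z + 2*z*(-2 + v) (g(v, z) = 8 + 2*(v*z + z*(v - 2)) = 8 + 2*(v*z + z*(-2 + v)) = 8 + (2*v*z + 2*z*(-2 + v)) = 8 + 2*v*z + 2*z*(-2 + v))
-4*(g(5, 2) + 1/(Y - 26)) = -4*((8 - 4*2 + 4*5*2) + 1/(13 - 26)) = -4*((8 - 8 + 40) + 1/(-13)) = -4*(40 - 1/13) = -4*519/13 = -2076/13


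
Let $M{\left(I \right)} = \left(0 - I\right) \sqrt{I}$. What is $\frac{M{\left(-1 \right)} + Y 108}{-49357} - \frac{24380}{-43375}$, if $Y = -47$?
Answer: $\frac{284699032}{428171975} - \frac{i}{49357} \approx 0.66492 - 2.0261 \cdot 10^{-5} i$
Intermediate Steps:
$M{\left(I \right)} = - I^{\frac{3}{2}}$ ($M{\left(I \right)} = - I \sqrt{I} = - I^{\frac{3}{2}}$)
$\frac{M{\left(-1 \right)} + Y 108}{-49357} - \frac{24380}{-43375} = \frac{- \left(-1\right)^{\frac{3}{2}} - 5076}{-49357} - \frac{24380}{-43375} = \left(- \left(-1\right) i - 5076\right) \left(- \frac{1}{49357}\right) - - \frac{4876}{8675} = \left(i - 5076\right) \left(- \frac{1}{49357}\right) + \frac{4876}{8675} = \left(-5076 + i\right) \left(- \frac{1}{49357}\right) + \frac{4876}{8675} = \left(\frac{5076}{49357} - \frac{i}{49357}\right) + \frac{4876}{8675} = \frac{284699032}{428171975} - \frac{i}{49357}$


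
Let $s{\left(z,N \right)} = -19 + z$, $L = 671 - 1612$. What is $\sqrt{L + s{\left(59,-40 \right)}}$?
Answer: $i \sqrt{901} \approx 30.017 i$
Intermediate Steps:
$L = -941$
$\sqrt{L + s{\left(59,-40 \right)}} = \sqrt{-941 + \left(-19 + 59\right)} = \sqrt{-941 + 40} = \sqrt{-901} = i \sqrt{901}$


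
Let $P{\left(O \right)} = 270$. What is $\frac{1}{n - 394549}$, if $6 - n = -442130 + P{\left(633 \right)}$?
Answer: $\frac{1}{47317} \approx 2.1134 \cdot 10^{-5}$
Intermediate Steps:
$n = 441866$ ($n = 6 - \left(-442130 + 270\right) = 6 - -441860 = 6 + 441860 = 441866$)
$\frac{1}{n - 394549} = \frac{1}{441866 - 394549} = \frac{1}{47317}$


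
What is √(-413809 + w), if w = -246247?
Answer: 2*I*√165014 ≈ 812.44*I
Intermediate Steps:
√(-413809 + w) = √(-413809 - 246247) = √(-660056) = 2*I*√165014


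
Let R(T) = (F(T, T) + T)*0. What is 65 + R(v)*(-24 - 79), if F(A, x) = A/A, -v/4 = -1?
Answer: 65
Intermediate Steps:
v = 4 (v = -4*(-1) = 4)
F(A, x) = 1
R(T) = 0 (R(T) = (1 + T)*0 = 0)
65 + R(v)*(-24 - 79) = 65 + 0*(-24 - 79) = 65 + 0*(-103) = 65 + 0 = 65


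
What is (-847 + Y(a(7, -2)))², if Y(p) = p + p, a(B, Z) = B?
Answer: 693889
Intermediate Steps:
Y(p) = 2*p
(-847 + Y(a(7, -2)))² = (-847 + 2*7)² = (-847 + 14)² = (-833)² = 693889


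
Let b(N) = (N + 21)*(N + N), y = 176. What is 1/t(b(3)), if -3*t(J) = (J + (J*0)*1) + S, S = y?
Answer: -3/320 ≈ -0.0093750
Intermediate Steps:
S = 176
b(N) = 2*N*(21 + N) (b(N) = (21 + N)*(2*N) = 2*N*(21 + N))
t(J) = -176/3 - J/3 (t(J) = -((J + (J*0)*1) + 176)/3 = -((J + 0*1) + 176)/3 = -((J + 0) + 176)/3 = -(J + 176)/3 = -(176 + J)/3 = -176/3 - J/3)
1/t(b(3)) = 1/(-176/3 - 2*3*(21 + 3)/3) = 1/(-176/3 - 2*3*24/3) = 1/(-176/3 - ⅓*144) = 1/(-176/3 - 48) = 1/(-320/3) = -3/320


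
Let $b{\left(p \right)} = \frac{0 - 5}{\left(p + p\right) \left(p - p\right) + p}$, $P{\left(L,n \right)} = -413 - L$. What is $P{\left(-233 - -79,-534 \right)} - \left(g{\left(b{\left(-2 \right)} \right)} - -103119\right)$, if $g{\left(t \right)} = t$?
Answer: $- \frac{206761}{2} \approx -1.0338 \cdot 10^{5}$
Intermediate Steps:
$b{\left(p \right)} = - \frac{5}{p}$ ($b{\left(p \right)} = - \frac{5}{2 p 0 + p} = - \frac{5}{0 + p} = - \frac{5}{p}$)
$P{\left(-233 - -79,-534 \right)} - \left(g{\left(b{\left(-2 \right)} \right)} - -103119\right) = \left(-413 - \left(-233 - -79\right)\right) - \left(- \frac{5}{-2} - -103119\right) = \left(-413 - \left(-233 + 79\right)\right) - \left(\left(-5\right) \left(- \frac{1}{2}\right) + 103119\right) = \left(-413 - -154\right) - \left(\frac{5}{2} + 103119\right) = \left(-413 + 154\right) - \frac{206243}{2} = -259 - \frac{206243}{2} = - \frac{206761}{2}$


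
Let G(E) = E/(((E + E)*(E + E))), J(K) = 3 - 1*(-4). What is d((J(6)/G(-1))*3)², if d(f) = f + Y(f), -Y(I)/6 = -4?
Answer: 3600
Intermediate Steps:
Y(I) = 24 (Y(I) = -6*(-4) = 24)
J(K) = 7 (J(K) = 3 + 4 = 7)
G(E) = 1/(4*E) (G(E) = E/(((2*E)*(2*E))) = E/((4*E²)) = E*(1/(4*E²)) = 1/(4*E))
d(f) = 24 + f (d(f) = f + 24 = 24 + f)
d((J(6)/G(-1))*3)² = (24 + (7/(((¼)/(-1))))*3)² = (24 + (7/(((¼)*(-1))))*3)² = (24 + (7/(-¼))*3)² = (24 + (7*(-4))*3)² = (24 - 28*3)² = (24 - 84)² = (-60)² = 3600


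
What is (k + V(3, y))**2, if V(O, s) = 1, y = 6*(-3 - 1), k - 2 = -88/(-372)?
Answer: 90601/8649 ≈ 10.475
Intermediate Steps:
k = 208/93 (k = 2 - 88/(-372) = 2 - 88*(-1/372) = 2 + 22/93 = 208/93 ≈ 2.2366)
y = -24 (y = 6*(-4) = -24)
(k + V(3, y))**2 = (208/93 + 1)**2 = (301/93)**2 = 90601/8649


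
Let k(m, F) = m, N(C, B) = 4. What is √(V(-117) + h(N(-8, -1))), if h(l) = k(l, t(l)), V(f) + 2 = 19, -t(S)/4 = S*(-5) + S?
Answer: √21 ≈ 4.5826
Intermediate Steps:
t(S) = 16*S (t(S) = -4*(S*(-5) + S) = -4*(-5*S + S) = -(-16)*S = 16*S)
V(f) = 17 (V(f) = -2 + 19 = 17)
h(l) = l
√(V(-117) + h(N(-8, -1))) = √(17 + 4) = √21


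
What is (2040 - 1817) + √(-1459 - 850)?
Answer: 223 + I*√2309 ≈ 223.0 + 48.052*I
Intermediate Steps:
(2040 - 1817) + √(-1459 - 850) = 223 + √(-2309) = 223 + I*√2309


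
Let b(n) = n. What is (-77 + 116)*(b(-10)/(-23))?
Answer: 390/23 ≈ 16.957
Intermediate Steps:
(-77 + 116)*(b(-10)/(-23)) = (-77 + 116)*(-10/(-23)) = 39*(-10*(-1/23)) = 39*(10/23) = 390/23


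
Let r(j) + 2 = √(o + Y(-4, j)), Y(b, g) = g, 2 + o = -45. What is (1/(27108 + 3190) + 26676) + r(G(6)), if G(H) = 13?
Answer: 808168853/30298 + I*√34 ≈ 26674.0 + 5.831*I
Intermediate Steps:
o = -47 (o = -2 - 45 = -47)
r(j) = -2 + √(-47 + j)
(1/(27108 + 3190) + 26676) + r(G(6)) = (1/(27108 + 3190) + 26676) + (-2 + √(-47 + 13)) = (1/30298 + 26676) + (-2 + √(-34)) = (1/30298 + 26676) + (-2 + I*√34) = 808229449/30298 + (-2 + I*√34) = 808168853/30298 + I*√34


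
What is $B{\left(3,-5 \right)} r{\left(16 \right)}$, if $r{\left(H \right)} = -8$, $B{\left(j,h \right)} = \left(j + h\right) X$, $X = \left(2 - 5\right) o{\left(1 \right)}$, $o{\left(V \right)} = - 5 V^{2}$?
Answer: $240$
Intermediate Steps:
$X = 15$ ($X = \left(2 - 5\right) \left(- 5 \cdot 1^{2}\right) = - 3 \left(\left(-5\right) 1\right) = \left(-3\right) \left(-5\right) = 15$)
$B{\left(j,h \right)} = 15 h + 15 j$ ($B{\left(j,h \right)} = \left(j + h\right) 15 = \left(h + j\right) 15 = 15 h + 15 j$)
$B{\left(3,-5 \right)} r{\left(16 \right)} = \left(15 \left(-5\right) + 15 \cdot 3\right) \left(-8\right) = \left(-75 + 45\right) \left(-8\right) = \left(-30\right) \left(-8\right) = 240$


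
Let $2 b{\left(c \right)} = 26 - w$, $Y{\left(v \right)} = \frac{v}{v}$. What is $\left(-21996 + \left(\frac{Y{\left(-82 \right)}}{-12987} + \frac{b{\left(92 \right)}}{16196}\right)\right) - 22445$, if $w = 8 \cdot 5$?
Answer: $- \frac{9347606811437}{210337452} \approx -44441.0$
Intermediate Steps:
$w = 40$
$Y{\left(v \right)} = 1$
$b{\left(c \right)} = -7$ ($b{\left(c \right)} = \frac{26 - 40}{2} = \frac{1}{2} \left(-14\right) = -7$)
$\left(-21996 + \left(\frac{Y{\left(-82 \right)}}{-12987} + \frac{b{\left(92 \right)}}{16196}\right)\right) - 22445 = \left(-21996 + \left(1 \frac{1}{-12987} - \frac{7}{16196}\right)\right) - 22445 = \left(-21996 + \left(1 \left(- \frac{1}{12987}\right) - \frac{7}{16196}\right)\right) - 22445 = \left(-21996 - \frac{107105}{210337452}\right) - 22445 = - \frac{4626582701297}{210337452} - 22445 = - \frac{9347606811437}{210337452}$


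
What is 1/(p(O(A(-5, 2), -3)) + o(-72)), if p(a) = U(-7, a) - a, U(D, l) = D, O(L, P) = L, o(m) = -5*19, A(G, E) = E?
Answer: -1/104 ≈ -0.0096154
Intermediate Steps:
o(m) = -95
p(a) = -7 - a
1/(p(O(A(-5, 2), -3)) + o(-72)) = 1/((-7 - 1*2) - 95) = 1/((-7 - 2) - 95) = 1/(-9 - 95) = 1/(-104) = -1/104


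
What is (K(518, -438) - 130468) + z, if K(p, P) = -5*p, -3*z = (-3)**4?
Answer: -133085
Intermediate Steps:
z = -27 (z = -1/3*(-3)**4 = -1/3*81 = -27)
(K(518, -438) - 130468) + z = (-5*518 - 130468) - 27 = (-2590 - 130468) - 27 = -133058 - 27 = -133085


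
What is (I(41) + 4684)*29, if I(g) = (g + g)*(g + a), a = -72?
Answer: 62118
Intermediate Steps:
I(g) = 2*g*(-72 + g) (I(g) = (g + g)*(g - 72) = (2*g)*(-72 + g) = 2*g*(-72 + g))
(I(41) + 4684)*29 = (2*41*(-72 + 41) + 4684)*29 = (2*41*(-31) + 4684)*29 = (-2542 + 4684)*29 = 2142*29 = 62118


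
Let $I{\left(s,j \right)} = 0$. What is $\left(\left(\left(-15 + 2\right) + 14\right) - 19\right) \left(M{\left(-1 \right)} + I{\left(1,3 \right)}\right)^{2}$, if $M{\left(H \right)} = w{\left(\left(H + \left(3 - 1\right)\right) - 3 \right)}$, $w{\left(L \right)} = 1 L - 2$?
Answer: $-288$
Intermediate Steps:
$w{\left(L \right)} = -2 + L$ ($w{\left(L \right)} = L - 2 = -2 + L$)
$M{\left(H \right)} = -3 + H$ ($M{\left(H \right)} = -2 + \left(\left(H + \left(3 - 1\right)\right) - 3\right) = -2 + \left(\left(H + 2\right) - 3\right) = -2 + \left(\left(2 + H\right) - 3\right) = -2 + \left(-1 + H\right) = -3 + H$)
$\left(\left(\left(-15 + 2\right) + 14\right) - 19\right) \left(M{\left(-1 \right)} + I{\left(1,3 \right)}\right)^{2} = \left(\left(\left(-15 + 2\right) + 14\right) - 19\right) \left(\left(-3 - 1\right) + 0\right)^{2} = \left(\left(-13 + 14\right) - 19\right) \left(-4 + 0\right)^{2} = \left(1 - 19\right) \left(-4\right)^{2} = \left(-18\right) 16 = -288$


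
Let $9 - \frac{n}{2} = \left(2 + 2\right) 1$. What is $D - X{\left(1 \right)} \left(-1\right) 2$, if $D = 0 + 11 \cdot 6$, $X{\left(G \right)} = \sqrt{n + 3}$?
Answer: $66 + 2 \sqrt{13} \approx 73.211$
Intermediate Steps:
$n = 10$ ($n = 18 - 2 \left(2 + 2\right) 1 = 18 - 2 \cdot 4 \cdot 1 = 18 - 8 = 10$)
$X{\left(G \right)} = \sqrt{13}$ ($X{\left(G \right)} = \sqrt{10 + 3} = \sqrt{13}$)
$D = 66$ ($D = 0 + 66 = 66$)
$D - X{\left(1 \right)} \left(-1\right) 2 = 66 - \sqrt{13} \left(-1\right) 2 = 66 - - \sqrt{13} \cdot 2 = 66 - - 2 \sqrt{13} = 66 + 2 \sqrt{13}$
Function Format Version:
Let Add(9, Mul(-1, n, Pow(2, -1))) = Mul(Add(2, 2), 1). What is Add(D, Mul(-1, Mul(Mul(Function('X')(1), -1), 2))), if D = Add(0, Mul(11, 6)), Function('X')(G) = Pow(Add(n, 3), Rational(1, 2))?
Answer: Add(66, Mul(2, Pow(13, Rational(1, 2)))) ≈ 73.211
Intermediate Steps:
n = 10 (n = Add(18, Mul(-2, Mul(Add(2, 2), 1))) = Add(18, Mul(-2, Mul(4, 1))) = Add(18, Mul(-2, 4)) = Add(18, -8) = 10)
Function('X')(G) = Pow(13, Rational(1, 2)) (Function('X')(G) = Pow(Add(10, 3), Rational(1, 2)) = Pow(13, Rational(1, 2)))
D = 66 (D = Add(0, 66) = 66)
Add(D, Mul(-1, Mul(Mul(Function('X')(1), -1), 2))) = Add(66, Mul(-1, Mul(Mul(Pow(13, Rational(1, 2)), -1), 2))) = Add(66, Mul(-1, Mul(Mul(-1, Pow(13, Rational(1, 2))), 2))) = Add(66, Mul(-1, Mul(-2, Pow(13, Rational(1, 2))))) = Add(66, Mul(2, Pow(13, Rational(1, 2))))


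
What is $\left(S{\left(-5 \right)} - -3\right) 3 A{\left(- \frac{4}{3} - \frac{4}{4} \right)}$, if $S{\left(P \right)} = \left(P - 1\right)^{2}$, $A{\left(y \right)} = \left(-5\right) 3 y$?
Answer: $4095$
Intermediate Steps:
$A{\left(y \right)} = - 15 y$
$S{\left(P \right)} = \left(-1 + P\right)^{2}$
$\left(S{\left(-5 \right)} - -3\right) 3 A{\left(- \frac{4}{3} - \frac{4}{4} \right)} = \left(\left(-1 - 5\right)^{2} - -3\right) 3 \left(- 15 \left(- \frac{4}{3} - \frac{4}{4}\right)\right) = \left(\left(-6\right)^{2} + 3\right) 3 \left(- 15 \left(\left(-4\right) \frac{1}{3} - 1\right)\right) = \left(36 + 3\right) 3 \left(- 15 \left(- \frac{4}{3} - 1\right)\right) = 39 \cdot 3 \left(\left(-15\right) \left(- \frac{7}{3}\right)\right) = 117 \cdot 35 = 4095$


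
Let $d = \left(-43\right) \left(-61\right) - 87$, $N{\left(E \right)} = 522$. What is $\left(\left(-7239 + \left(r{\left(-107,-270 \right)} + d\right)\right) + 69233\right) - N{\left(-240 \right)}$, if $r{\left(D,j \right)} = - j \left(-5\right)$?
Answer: $62658$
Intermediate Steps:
$r{\left(D,j \right)} = 5 j$
$d = 2536$ ($d = 2623 - 87 = 2536$)
$\left(\left(-7239 + \left(r{\left(-107,-270 \right)} + d\right)\right) + 69233\right) - N{\left(-240 \right)} = \left(\left(-7239 + \left(5 \left(-270\right) + 2536\right)\right) + 69233\right) - 522 = \left(\left(-7239 + \left(-1350 + 2536\right)\right) + 69233\right) - 522 = \left(\left(-7239 + 1186\right) + 69233\right) - 522 = \left(-6053 + 69233\right) - 522 = 63180 - 522 = 62658$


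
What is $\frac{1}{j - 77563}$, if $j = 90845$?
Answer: $\frac{1}{13282} \approx 7.529 \cdot 10^{-5}$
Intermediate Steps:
$\frac{1}{j - 77563} = \frac{1}{90845 - 77563} = \frac{1}{13282}$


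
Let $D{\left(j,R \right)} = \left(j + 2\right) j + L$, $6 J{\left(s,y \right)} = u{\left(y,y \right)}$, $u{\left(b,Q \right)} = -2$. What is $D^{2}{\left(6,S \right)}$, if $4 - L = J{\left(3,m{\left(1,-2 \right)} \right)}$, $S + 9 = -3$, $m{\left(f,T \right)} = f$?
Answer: $\frac{24649}{9} \approx 2738.8$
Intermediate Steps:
$S = -12$ ($S = -9 - 3 = -12$)
$J{\left(s,y \right)} = - \frac{1}{3}$ ($J{\left(s,y \right)} = \frac{1}{6} \left(-2\right) = - \frac{1}{3}$)
$L = \frac{13}{3}$ ($L = 4 - - \frac{1}{3} = 4 + \frac{1}{3} = \frac{13}{3} \approx 4.3333$)
$D{\left(j,R \right)} = \frac{13}{3} + j \left(2 + j\right)$ ($D{\left(j,R \right)} = \left(j + 2\right) j + \frac{13}{3} = \left(2 + j\right) j + \frac{13}{3} = j \left(2 + j\right) + \frac{13}{3} = \frac{13}{3} + j \left(2 + j\right)$)
$D^{2}{\left(6,S \right)} = \left(\frac{13}{3} + 6^{2} + 2 \cdot 6\right)^{2} = \left(\frac{13}{3} + 36 + 12\right)^{2} = \left(\frac{157}{3}\right)^{2} = \frac{24649}{9}$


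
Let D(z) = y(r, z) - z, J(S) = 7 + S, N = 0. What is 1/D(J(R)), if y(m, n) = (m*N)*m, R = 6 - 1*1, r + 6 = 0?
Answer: -1/12 ≈ -0.083333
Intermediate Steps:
r = -6 (r = -6 + 0 = -6)
R = 5 (R = 6 - 1 = 5)
y(m, n) = 0 (y(m, n) = (m*0)*m = 0*m = 0)
D(z) = -z (D(z) = 0 - z = -z)
1/D(J(R)) = 1/(-(7 + 5)) = 1/(-1*12) = 1/(-12) = -1/12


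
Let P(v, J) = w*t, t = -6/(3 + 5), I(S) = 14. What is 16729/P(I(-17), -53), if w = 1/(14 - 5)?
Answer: -200748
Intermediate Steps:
t = -¾ (t = -6/8 = -6*⅛ = -¾ ≈ -0.75000)
w = ⅑ (w = 1/9 = ⅑ ≈ 0.11111)
P(v, J) = -1/12 (P(v, J) = (⅑)*(-¾) = -1/12)
16729/P(I(-17), -53) = 16729/(-1/12) = 16729*(-12) = -200748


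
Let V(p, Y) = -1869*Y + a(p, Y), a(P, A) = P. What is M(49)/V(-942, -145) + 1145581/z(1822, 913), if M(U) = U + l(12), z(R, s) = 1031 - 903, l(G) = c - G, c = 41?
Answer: 103126350529/11522688 ≈ 8949.8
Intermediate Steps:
V(p, Y) = p - 1869*Y (V(p, Y) = -1869*Y + p = p - 1869*Y)
l(G) = 41 - G
z(R, s) = 128
M(U) = 29 + U (M(U) = U + (41 - 1*12) = U + (41 - 12) = U + 29 = 29 + U)
M(49)/V(-942, -145) + 1145581/z(1822, 913) = (29 + 49)/(-942 - 1869*(-145)) + 1145581/128 = 78/(-942 + 271005) + 1145581*(1/128) = 78/270063 + 1145581/128 = 78*(1/270063) + 1145581/128 = 26/90021 + 1145581/128 = 103126350529/11522688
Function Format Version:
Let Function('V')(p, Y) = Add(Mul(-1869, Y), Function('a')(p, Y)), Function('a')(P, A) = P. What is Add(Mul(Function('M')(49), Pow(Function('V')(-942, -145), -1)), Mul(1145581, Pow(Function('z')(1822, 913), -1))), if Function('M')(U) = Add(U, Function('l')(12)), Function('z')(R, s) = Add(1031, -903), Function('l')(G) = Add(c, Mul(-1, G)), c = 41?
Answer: Rational(103126350529, 11522688) ≈ 8949.8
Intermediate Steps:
Function('V')(p, Y) = Add(p, Mul(-1869, Y)) (Function('V')(p, Y) = Add(Mul(-1869, Y), p) = Add(p, Mul(-1869, Y)))
Function('l')(G) = Add(41, Mul(-1, G))
Function('z')(R, s) = 128
Function('M')(U) = Add(29, U) (Function('M')(U) = Add(U, Add(41, Mul(-1, 12))) = Add(U, Add(41, -12)) = Add(U, 29) = Add(29, U))
Add(Mul(Function('M')(49), Pow(Function('V')(-942, -145), -1)), Mul(1145581, Pow(Function('z')(1822, 913), -1))) = Add(Mul(Add(29, 49), Pow(Add(-942, Mul(-1869, -145)), -1)), Mul(1145581, Pow(128, -1))) = Add(Mul(78, Pow(Add(-942, 271005), -1)), Mul(1145581, Rational(1, 128))) = Add(Mul(78, Pow(270063, -1)), Rational(1145581, 128)) = Add(Mul(78, Rational(1, 270063)), Rational(1145581, 128)) = Add(Rational(26, 90021), Rational(1145581, 128)) = Rational(103126350529, 11522688)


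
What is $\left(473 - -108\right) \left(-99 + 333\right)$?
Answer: $135954$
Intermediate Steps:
$\left(473 - -108\right) \left(-99 + 333\right) = \left(473 + \left(110 - 2\right)\right) 234 = \left(473 + 108\right) 234 = 581 \cdot 234 = 135954$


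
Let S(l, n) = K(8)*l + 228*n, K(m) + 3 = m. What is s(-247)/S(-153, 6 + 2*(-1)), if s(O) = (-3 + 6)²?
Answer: 3/49 ≈ 0.061224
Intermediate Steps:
K(m) = -3 + m
S(l, n) = 5*l + 228*n (S(l, n) = (-3 + 8)*l + 228*n = 5*l + 228*n)
s(O) = 9 (s(O) = 3² = 9)
s(-247)/S(-153, 6 + 2*(-1)) = 9/(5*(-153) + 228*(6 + 2*(-1))) = 9/(-765 + 228*(6 - 2)) = 9/(-765 + 228*4) = 9/(-765 + 912) = 9/147 = 9*(1/147) = 3/49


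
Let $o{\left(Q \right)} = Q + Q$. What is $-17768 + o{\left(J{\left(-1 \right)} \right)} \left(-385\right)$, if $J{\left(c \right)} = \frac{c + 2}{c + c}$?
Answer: $-17383$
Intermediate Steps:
$J{\left(c \right)} = \frac{2 + c}{2 c}$
$o{\left(Q \right)} = 2 Q$
$-17768 + o{\left(J{\left(-1 \right)} \right)} \left(-385\right) = -17768 + 2 \frac{2 - 1}{2 \left(-1\right)} \left(-385\right) = -17768 + 2 \cdot \frac{1}{2} \left(-1\right) 1 \left(-385\right) = -17768 + 2 \left(- \frac{1}{2}\right) \left(-385\right) = -17768 - -385 = -17768 + 385 = -17383$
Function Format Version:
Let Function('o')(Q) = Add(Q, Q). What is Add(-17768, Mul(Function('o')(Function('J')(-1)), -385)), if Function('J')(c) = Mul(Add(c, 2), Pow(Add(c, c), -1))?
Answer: -17383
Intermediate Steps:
Function('J')(c) = Mul(Rational(1, 2), Pow(c, -1), Add(2, c)) (Function('J')(c) = Mul(Add(2, c), Pow(Mul(2, c), -1)) = Mul(Add(2, c), Mul(Rational(1, 2), Pow(c, -1))) = Mul(Rational(1, 2), Pow(c, -1), Add(2, c)))
Function('o')(Q) = Mul(2, Q)
Add(-17768, Mul(Function('o')(Function('J')(-1)), -385)) = Add(-17768, Mul(Mul(2, Mul(Rational(1, 2), Pow(-1, -1), Add(2, -1))), -385)) = Add(-17768, Mul(Mul(2, Mul(Rational(1, 2), -1, 1)), -385)) = Add(-17768, Mul(Mul(2, Rational(-1, 2)), -385)) = Add(-17768, Mul(-1, -385)) = Add(-17768, 385) = -17383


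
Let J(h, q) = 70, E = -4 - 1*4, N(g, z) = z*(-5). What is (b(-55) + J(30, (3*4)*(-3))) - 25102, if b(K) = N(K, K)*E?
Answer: -27232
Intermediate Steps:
N(g, z) = -5*z
E = -8 (E = -4 - 4 = -8)
b(K) = 40*K (b(K) = -5*K*(-8) = 40*K)
(b(-55) + J(30, (3*4)*(-3))) - 25102 = (40*(-55) + 70) - 25102 = (-2200 + 70) - 25102 = -2130 - 25102 = -27232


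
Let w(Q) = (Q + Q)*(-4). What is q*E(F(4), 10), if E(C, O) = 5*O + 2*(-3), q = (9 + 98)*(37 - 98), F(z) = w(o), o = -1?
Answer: -287188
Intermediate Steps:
w(Q) = -8*Q (w(Q) = (2*Q)*(-4) = -8*Q)
F(z) = 8 (F(z) = -8*(-1) = 8)
q = -6527 (q = 107*(-61) = -6527)
E(C, O) = -6 + 5*O (E(C, O) = 5*O - 6 = -6 + 5*O)
q*E(F(4), 10) = -6527*(-6 + 5*10) = -6527*(-6 + 50) = -6527*44 = -287188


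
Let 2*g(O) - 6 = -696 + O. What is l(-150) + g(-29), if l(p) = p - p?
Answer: -719/2 ≈ -359.50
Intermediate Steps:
g(O) = -345 + O/2 (g(O) = 3 + (-696 + O)/2 = 3 + (-348 + O/2) = -345 + O/2)
l(p) = 0
l(-150) + g(-29) = 0 + (-345 + (½)*(-29)) = 0 + (-345 - 29/2) = 0 - 719/2 = -719/2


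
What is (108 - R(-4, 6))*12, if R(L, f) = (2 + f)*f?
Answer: 720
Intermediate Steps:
R(L, f) = f*(2 + f)
(108 - R(-4, 6))*12 = (108 - 6*(2 + 6))*12 = (108 - 6*8)*12 = (108 - 1*48)*12 = (108 - 48)*12 = 60*12 = 720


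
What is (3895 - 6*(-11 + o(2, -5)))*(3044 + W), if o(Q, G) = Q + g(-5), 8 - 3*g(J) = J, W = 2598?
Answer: 22133566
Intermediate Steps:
g(J) = 8/3 - J/3
o(Q, G) = 13/3 + Q (o(Q, G) = Q + (8/3 - ⅓*(-5)) = Q + (8/3 + 5/3) = Q + 13/3 = 13/3 + Q)
(3895 - 6*(-11 + o(2, -5)))*(3044 + W) = (3895 - 6*(-11 + (13/3 + 2)))*(3044 + 2598) = (3895 - 6*(-11 + 19/3))*5642 = (3895 - 6*(-14/3))*5642 = (3895 + 28)*5642 = 3923*5642 = 22133566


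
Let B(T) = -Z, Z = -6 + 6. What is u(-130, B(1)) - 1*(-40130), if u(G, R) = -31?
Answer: 40099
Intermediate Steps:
Z = 0
B(T) = 0 (B(T) = -1*0 = 0)
u(-130, B(1)) - 1*(-40130) = -31 - 1*(-40130) = -31 + 40130 = 40099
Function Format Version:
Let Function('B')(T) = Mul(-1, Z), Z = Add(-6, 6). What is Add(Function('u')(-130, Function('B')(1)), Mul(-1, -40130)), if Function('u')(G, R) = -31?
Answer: 40099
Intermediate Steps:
Z = 0
Function('B')(T) = 0 (Function('B')(T) = Mul(-1, 0) = 0)
Add(Function('u')(-130, Function('B')(1)), Mul(-1, -40130)) = Add(-31, Mul(-1, -40130)) = Add(-31, 40130) = 40099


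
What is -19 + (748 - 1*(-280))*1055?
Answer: 1084521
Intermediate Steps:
-19 + (748 - 1*(-280))*1055 = -19 + (748 + 280)*1055 = -19 + 1028*1055 = -19 + 1084540 = 1084521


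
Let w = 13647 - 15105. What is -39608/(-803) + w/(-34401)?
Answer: 454575194/9208001 ≈ 49.367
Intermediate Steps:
w = -1458
-39608/(-803) + w/(-34401) = -39608/(-803) - 1458/(-34401) = -39608*(-1/803) - 1458*(-1/34401) = 39608/803 + 486/11467 = 454575194/9208001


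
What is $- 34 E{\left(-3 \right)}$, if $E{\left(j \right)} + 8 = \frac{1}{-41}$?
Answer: $\frac{11186}{41} \approx 272.83$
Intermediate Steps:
$E{\left(j \right)} = - \frac{329}{41}$ ($E{\left(j \right)} = -8 + \frac{1}{-41} = -8 - \frac{1}{41} = - \frac{329}{41}$)
$- 34 E{\left(-3 \right)} = \left(-34\right) \left(- \frac{329}{41}\right) = \frac{11186}{41}$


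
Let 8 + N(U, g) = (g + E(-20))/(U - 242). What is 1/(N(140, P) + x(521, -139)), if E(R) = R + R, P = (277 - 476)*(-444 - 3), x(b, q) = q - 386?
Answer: -102/143279 ≈ -0.00071190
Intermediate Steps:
x(b, q) = -386 + q
P = 88953 (P = -199*(-447) = 88953)
E(R) = 2*R
N(U, g) = -8 + (-40 + g)/(-242 + U) (N(U, g) = -8 + (g + 2*(-20))/(U - 242) = -8 + (g - 40)/(-242 + U) = -8 + (-40 + g)/(-242 + U))
1/(N(140, P) + x(521, -139)) = 1/((1896 + 88953 - 8*140)/(-242 + 140) + (-386 - 139)) = 1/((1896 + 88953 - 1120)/(-102) - 525) = 1/(-1/102*89729 - 525) = 1/(-89729/102 - 525) = 1/(-143279/102) = -102/143279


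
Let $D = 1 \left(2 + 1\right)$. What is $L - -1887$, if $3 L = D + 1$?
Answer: $\frac{5665}{3} \approx 1888.3$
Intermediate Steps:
$D = 3$ ($D = 1 \cdot 3 = 3$)
$L = \frac{4}{3}$ ($L = \frac{3 + 1}{3} = \frac{1}{3} \cdot 4 = \frac{4}{3} \approx 1.3333$)
$L - -1887 = \frac{4}{3} - -1887 = \frac{4}{3} + 1887 = \frac{5665}{3}$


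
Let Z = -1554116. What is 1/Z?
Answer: -1/1554116 ≈ -6.4345e-7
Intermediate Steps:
1/Z = 1/(-1554116) = -1/1554116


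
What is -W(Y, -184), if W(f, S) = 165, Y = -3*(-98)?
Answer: -165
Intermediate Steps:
Y = 294
-W(Y, -184) = -1*165 = -165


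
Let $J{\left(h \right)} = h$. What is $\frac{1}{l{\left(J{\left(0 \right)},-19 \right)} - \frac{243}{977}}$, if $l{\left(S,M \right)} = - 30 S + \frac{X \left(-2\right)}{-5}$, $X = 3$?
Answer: $\frac{4885}{4647} \approx 1.0512$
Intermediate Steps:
$l{\left(S,M \right)} = \frac{6}{5} - 30 S$ ($l{\left(S,M \right)} = - 30 S + \frac{3 \left(-2\right)}{-5} = - 30 S - - \frac{6}{5} = - 30 S + \frac{6}{5} = \frac{6}{5} - 30 S$)
$\frac{1}{l{\left(J{\left(0 \right)},-19 \right)} - \frac{243}{977}} = \frac{1}{\left(\frac{6}{5} - 0\right) - \frac{243}{977}} = \frac{1}{\left(\frac{6}{5} + 0\right) - \frac{243}{977}} = \frac{1}{\frac{6}{5} - \frac{243}{977}} = \frac{1}{\frac{4647}{4885}} = \frac{4885}{4647}$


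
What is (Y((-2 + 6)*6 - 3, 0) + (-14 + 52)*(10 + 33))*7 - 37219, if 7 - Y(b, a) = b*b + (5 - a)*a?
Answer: -28819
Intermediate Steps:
Y(b, a) = 7 - b² - a*(5 - a) (Y(b, a) = 7 - (b*b + (5 - a)*a) = 7 - (b² + a*(5 - a)) = 7 + (-b² - a*(5 - a)) = 7 - b² - a*(5 - a))
(Y((-2 + 6)*6 - 3, 0) + (-14 + 52)*(10 + 33))*7 - 37219 = ((7 + 0² - ((-2 + 6)*6 - 3)² - 5*0) + (-14 + 52)*(10 + 33))*7 - 37219 = ((7 + 0 - (4*6 - 3)² + 0) + 38*43)*7 - 37219 = ((7 + 0 - (24 - 3)² + 0) + 1634)*7 - 37219 = ((7 + 0 - 1*21² + 0) + 1634)*7 - 37219 = ((7 + 0 - 1*441 + 0) + 1634)*7 - 37219 = ((7 + 0 - 441 + 0) + 1634)*7 - 37219 = (-434 + 1634)*7 - 37219 = 1200*7 - 37219 = 8400 - 37219 = -28819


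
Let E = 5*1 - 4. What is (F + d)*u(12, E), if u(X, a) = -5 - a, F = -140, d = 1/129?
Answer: 36118/43 ≈ 839.95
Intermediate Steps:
d = 1/129 ≈ 0.0077519
E = 1 (E = 5 - 4 = 1)
(F + d)*u(12, E) = (-140 + 1/129)*(-5 - 1*1) = -18059*(-5 - 1)/129 = -18059/129*(-6) = 36118/43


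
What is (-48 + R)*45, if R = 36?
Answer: -540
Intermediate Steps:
(-48 + R)*45 = (-48 + 36)*45 = -12*45 = -540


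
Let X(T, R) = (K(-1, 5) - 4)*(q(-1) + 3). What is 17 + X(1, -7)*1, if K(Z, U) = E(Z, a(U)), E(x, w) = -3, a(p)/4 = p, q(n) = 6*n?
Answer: 38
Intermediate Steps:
a(p) = 4*p
K(Z, U) = -3
X(T, R) = 21 (X(T, R) = (-3 - 4)*(6*(-1) + 3) = -7*(-6 + 3) = -7*(-3) = 21)
17 + X(1, -7)*1 = 17 + 21*1 = 17 + 21 = 38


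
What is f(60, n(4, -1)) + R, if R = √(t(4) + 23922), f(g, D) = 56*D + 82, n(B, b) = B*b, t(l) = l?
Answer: -142 + √23926 ≈ 12.680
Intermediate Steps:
f(g, D) = 82 + 56*D
R = √23926 (R = √(4 + 23922) = √23926 ≈ 154.68)
f(60, n(4, -1)) + R = (82 + 56*(4*(-1))) + √23926 = (82 + 56*(-4)) + √23926 = (82 - 224) + √23926 = -142 + √23926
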